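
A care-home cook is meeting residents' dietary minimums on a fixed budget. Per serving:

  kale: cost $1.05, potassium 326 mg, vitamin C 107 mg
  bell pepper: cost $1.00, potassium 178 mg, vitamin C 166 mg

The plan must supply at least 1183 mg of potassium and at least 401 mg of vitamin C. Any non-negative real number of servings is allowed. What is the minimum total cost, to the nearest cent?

$3.86

This is a tiny linear program; its minimum lies at a vertex of the feasible set. List the vertices and price them.
kale only: max(1183/326, 401/107) = 3.748 servings → $3.94.
bell pepper only: max(1183/178, 401/166) = 6.646 servings → $6.65.
kale + bell pepper with both tight: 3.564 servings and 0.1182 servings → $3.86.
So the least-cost plan costs $3.86.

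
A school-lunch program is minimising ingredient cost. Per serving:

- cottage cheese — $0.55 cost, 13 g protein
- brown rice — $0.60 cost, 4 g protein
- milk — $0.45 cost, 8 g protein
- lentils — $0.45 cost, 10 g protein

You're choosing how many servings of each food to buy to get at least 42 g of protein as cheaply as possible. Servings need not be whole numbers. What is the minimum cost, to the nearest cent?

Cost per g of protein: cottage cheese $0.0423, lentils $0.0450, milk $0.0563, brown rice $0.1500.
With no serving limits, use only cottage cheese: 42 g / 13 g = 3.231 servings × $0.55 = $1.78.

$1.78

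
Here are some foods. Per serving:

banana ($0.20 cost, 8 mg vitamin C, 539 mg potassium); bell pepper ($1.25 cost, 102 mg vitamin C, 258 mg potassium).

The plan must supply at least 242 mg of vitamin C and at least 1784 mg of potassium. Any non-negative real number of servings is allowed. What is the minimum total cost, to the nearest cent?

For a min-cost LP with two ≥-constraints, a basic feasible solution has at most two positive variables.
banana only: max(242/8, 1784/539) = 30.25 servings → $6.05.
bell pepper only: max(242/102, 1784/258) = 6.915 servings → $8.64.
banana + bell pepper with both tight: 2.259 servings and 2.195 servings → $3.20.
So the least-cost plan costs $3.20.

$3.20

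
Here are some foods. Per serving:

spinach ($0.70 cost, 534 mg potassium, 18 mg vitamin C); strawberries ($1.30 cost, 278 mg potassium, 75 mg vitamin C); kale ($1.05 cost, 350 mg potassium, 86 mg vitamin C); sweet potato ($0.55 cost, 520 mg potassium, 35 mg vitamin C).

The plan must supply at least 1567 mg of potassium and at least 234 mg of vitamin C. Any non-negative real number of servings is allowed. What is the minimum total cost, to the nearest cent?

For a min-cost LP with two ≥-constraints, a basic feasible solution has at most two positive variables.
spinach only: max(1567/534, 234/18) = 13 servings → $9.10.
strawberries only: max(1567/278, 234/75) = 5.637 servings → $7.33.
kale only: max(1567/350, 234/86) = 4.477 servings → $4.70.
sweet potato only: max(1567/520, 234/35) = 6.686 servings → $3.68.
spinach + strawberries with both tight: 1.497 servings and 2.761 servings → $4.64.
spinach + kale with both tight: 1.334 servings and 2.442 servings → $3.50.
spinach + sweet potato with both targets exact would need a negative amount; discard.
strawberries + kale with both targets exact would need a negative amount; discard.
strawberries + sweet potato with both tight: 2.283 servings and 1.793 servings → $3.95.
kale + sweet potato with both tight: 2.058 servings and 1.628 servings → $3.06.
The minimum over all feasible corners is $3.06.

$3.06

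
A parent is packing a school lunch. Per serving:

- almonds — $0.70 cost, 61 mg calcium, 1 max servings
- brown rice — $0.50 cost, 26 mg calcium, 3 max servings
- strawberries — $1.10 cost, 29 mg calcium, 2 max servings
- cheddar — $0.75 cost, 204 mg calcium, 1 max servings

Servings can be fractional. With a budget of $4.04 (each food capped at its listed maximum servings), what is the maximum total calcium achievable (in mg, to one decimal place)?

371.7 mg

Calcium per dollar: cheddar 272, almonds 87.14, brown rice 52, strawberries 26.36.
Take 1 serving of cheddar: spends $0.75, +204.0 mg calcium (running total 204.0 mg).
Take 1 serving of almonds: spends $0.70, +61.0 mg calcium (running total 265.0 mg).
Take 3 servings of brown rice: spends $1.50, +78.0 mg calcium (running total 343.0 mg).
Take 0.9909 servings of strawberries: spends $1.09, +28.7 mg calcium (running total 371.7 mg).
Filling greedily by calcium-per-dollar is optimal for one linear limit, giving 371.7 mg.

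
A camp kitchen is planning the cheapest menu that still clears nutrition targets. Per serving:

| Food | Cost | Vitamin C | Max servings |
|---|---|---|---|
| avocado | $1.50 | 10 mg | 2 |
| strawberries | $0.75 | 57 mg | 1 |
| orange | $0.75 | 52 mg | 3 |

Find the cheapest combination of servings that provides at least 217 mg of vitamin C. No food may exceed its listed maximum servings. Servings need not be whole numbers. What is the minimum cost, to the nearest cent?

Cost per mg of vitamin C: strawberries $0.0132, orange $0.0144, avocado $0.1500.
Take 1 serving of strawberries: +57.0 mg vitamin C for $0.75 (total $0.75, still need 160.0 mg).
Take 3 servings of orange: +156.0 mg vitamin C for $2.25 (total $3.00, still need 4.0 mg).
Take 0.4 servings of avocado: +4.0 mg vitamin C for $0.60 (total $3.60, still need 0.0 mg).
Filling from the cheapest source first is optimal under one linear minimum: $3.60.

$3.60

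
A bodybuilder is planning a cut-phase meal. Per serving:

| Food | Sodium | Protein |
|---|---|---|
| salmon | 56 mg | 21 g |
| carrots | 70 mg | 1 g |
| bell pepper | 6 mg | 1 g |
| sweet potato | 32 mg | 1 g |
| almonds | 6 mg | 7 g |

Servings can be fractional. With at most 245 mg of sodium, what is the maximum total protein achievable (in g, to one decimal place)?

285.8 g

Protein per mg sodium: almonds 1.167, salmon 0.375, bell pepper 0.1667, sweet potato 0.03125, carrots 0.01429.
With no serving limits, spend the whole sodium allowance on almonds: 245 mg / 6 mg × 7 g = 285.8 g.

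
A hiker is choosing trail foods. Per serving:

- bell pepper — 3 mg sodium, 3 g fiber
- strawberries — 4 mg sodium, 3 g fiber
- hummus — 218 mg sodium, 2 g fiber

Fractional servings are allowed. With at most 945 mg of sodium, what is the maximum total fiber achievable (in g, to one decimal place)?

945.0 g

Fiber per mg sodium: bell pepper 1, strawberries 0.75, hummus 0.009174.
With no serving limits, spend the whole sodium allowance on bell pepper: 945 mg / 3 mg × 3 g = 945.0 g.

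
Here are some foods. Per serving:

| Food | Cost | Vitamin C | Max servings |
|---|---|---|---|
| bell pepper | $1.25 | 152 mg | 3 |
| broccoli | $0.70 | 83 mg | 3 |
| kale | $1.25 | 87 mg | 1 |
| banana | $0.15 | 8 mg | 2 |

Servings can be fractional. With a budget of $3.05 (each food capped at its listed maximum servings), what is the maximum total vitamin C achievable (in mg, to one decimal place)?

370.9 mg

Vitamin C per dollar: bell pepper 121.6, broccoli 118.6, kale 69.6, banana 53.33.
Take 2.44 servings of bell pepper: spends $3.05, +370.9 mg vitamin C (running total 370.9 mg).
Greedy by best ratio exhausts the cost allowance optimally: 370.9 mg.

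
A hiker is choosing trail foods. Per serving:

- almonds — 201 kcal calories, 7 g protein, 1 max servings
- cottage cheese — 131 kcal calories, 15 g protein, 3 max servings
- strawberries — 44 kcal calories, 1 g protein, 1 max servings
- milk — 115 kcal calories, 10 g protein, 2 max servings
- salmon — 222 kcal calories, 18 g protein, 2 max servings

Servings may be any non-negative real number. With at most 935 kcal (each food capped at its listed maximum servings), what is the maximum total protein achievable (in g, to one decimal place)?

90.3 g

Protein per kcal: cottage cheese 0.1145, milk 0.08696, salmon 0.08108, almonds 0.03483, strawberries 0.02273.
Take 3 servings of cottage cheese: uses 393 kcal, +45.0 g protein (running total 45.0 g).
Take 2 servings of milk: uses 230 kcal, +20.0 g protein (running total 65.0 g).
Take 1.405 servings of salmon: uses 312 kcal, +25.3 g protein (running total 90.3 g).
Greedy by best ratio exhausts the calories allowance optimally: 90.3 g.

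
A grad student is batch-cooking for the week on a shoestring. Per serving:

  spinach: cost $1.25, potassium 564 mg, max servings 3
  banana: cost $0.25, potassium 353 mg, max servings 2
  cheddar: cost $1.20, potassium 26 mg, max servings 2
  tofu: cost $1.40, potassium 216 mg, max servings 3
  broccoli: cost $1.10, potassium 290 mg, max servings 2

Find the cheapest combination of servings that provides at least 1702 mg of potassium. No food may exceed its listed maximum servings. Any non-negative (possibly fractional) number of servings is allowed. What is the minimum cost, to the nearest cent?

Cost per mg of potassium: banana $0.0007, spinach $0.0022, broccoli $0.0038, tofu $0.0065, cheddar $0.0462.
Take 2 servings of banana: +706.0 mg potassium for $0.50 (total $0.50, still need 996.0 mg).
Take 1.766 servings of spinach: +996.0 mg potassium for $2.21 (total $2.71, still need 0.0 mg).
Greedy by cheapest-per-mg is optimal for a single linear constraint, so the minimum cost is $2.71.

$2.71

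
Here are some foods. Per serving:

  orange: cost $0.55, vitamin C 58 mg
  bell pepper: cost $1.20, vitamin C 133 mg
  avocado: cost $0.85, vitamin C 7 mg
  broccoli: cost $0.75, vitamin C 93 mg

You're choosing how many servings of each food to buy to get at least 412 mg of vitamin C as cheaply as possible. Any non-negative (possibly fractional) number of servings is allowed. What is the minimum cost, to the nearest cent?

$3.32

Cost per mg of vitamin C: broccoli $0.0081, bell pepper $0.0090, orange $0.0095, avocado $0.1214.
With no serving limits, use only broccoli: 412 mg / 93 mg = 4.43 servings × $0.75 = $3.32.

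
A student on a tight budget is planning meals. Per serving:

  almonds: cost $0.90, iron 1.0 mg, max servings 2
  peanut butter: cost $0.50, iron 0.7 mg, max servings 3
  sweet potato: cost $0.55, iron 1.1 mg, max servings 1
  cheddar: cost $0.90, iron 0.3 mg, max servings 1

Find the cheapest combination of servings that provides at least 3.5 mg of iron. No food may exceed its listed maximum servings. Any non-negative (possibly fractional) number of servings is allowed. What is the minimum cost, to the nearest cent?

$2.32

Cost per mg of iron: sweet potato $0.5000, peanut butter $0.7143, almonds $0.9000, cheddar $3.0000.
Take 1 serving of sweet potato: +1.1 mg iron for $0.55 (total $0.55, still need 2.4 mg).
Take 3 servings of peanut butter: +2.1 mg iron for $1.50 (total $2.05, still need 0.3 mg).
Take 0.3 servings of almonds: +0.3 mg iron for $0.27 (total $2.32, still need 0.0 mg).
Greedy by cheapest-per-mg is optimal for a single linear constraint, so the minimum cost is $2.32.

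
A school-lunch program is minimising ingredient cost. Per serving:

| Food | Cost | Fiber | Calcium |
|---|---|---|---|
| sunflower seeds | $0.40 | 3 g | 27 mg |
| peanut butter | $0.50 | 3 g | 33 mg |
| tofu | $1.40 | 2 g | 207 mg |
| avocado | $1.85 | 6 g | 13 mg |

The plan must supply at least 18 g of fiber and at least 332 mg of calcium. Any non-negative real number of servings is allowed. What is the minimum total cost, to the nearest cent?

$3.42

A basic optimal solution has at most two foods positive. Try each food alone and each pair with both targets met exactly.
sunflower seeds only: max(18/3, 332/27) = 12.3 servings → $4.92.
peanut butter only: max(18/3, 332/33) = 10.06 servings → $5.03.
tofu only: max(18/2, 332/207) = 9 servings → $12.60.
avocado only: max(18/6, 332/13) = 25.54 servings → $47.25.
sunflower seeds + peanut butter: intersection lies outside the first quadrant.
sunflower seeds + tofu with both tight: 5.4 servings and 0.8995 servings → $3.42.
sunflower seeds + avocado with both targets exact would need a negative amount; discard.
peanut butter + tofu with both tight: 5.517 servings and 0.7243 servings → $3.77.
peanut butter + avocado: the both-tight solution has a negative serving — not a feasible corner.
tofu + avocado with both tight: 1.446 servings and 2.518 servings → $6.68.
The minimum over all feasible corners is $3.42.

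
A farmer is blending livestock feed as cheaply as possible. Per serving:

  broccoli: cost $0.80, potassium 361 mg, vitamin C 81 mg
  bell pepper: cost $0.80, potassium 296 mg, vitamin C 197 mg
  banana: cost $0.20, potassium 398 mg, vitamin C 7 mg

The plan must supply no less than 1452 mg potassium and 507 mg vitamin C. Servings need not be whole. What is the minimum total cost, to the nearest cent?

$2.36

The cheapest plan sits at a corner of the feasible region — with two constraints it uses at most two foods.
broccoli only: max(1452/361, 507/81) = 6.259 servings → $5.01.
bell pepper only: max(1452/296, 507/197) = 4.905 servings → $3.92.
banana only: max(1452/398, 507/7) = 72.43 servings → $14.49.
broccoli + bell pepper with both tight: 2.884 servings and 1.388 servings → $3.42.
broccoli + banana: the both-tight solution has a negative serving — not a feasible corner.
bell pepper + banana with both tight: 2.51 servings and 1.781 servings → $2.36.
So the least-cost plan costs $2.36.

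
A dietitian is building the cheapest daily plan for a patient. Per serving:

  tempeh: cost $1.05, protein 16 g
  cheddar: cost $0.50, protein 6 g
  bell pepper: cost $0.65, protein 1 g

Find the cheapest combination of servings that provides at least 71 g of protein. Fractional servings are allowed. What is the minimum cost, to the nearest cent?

$4.66

Cost per g of protein: tempeh $0.0656, cheddar $0.0833, bell pepper $0.6500.
With no serving limits, use only tempeh: 71 g / 16 g = 4.438 servings × $1.05 = $4.66.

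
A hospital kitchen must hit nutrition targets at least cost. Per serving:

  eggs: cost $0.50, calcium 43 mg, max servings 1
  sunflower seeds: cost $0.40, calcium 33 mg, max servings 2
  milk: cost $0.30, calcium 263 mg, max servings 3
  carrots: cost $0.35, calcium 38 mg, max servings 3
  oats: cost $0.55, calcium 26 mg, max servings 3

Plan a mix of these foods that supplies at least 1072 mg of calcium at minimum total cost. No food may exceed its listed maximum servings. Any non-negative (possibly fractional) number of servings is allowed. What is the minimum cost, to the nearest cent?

Cost per mg of calcium: milk $0.0011, carrots $0.0092, eggs $0.0116, sunflower seeds $0.0121, oats $0.0212.
Take 3 servings of milk: +789.0 mg calcium for $0.90 (total $0.90, still need 283.0 mg).
Take 3 servings of carrots: +114.0 mg calcium for $1.05 (total $1.95, still need 169.0 mg).
Take 1 serving of eggs: +43.0 mg calcium for $0.50 (total $2.45, still need 126.0 mg).
Take 2 servings of sunflower seeds: +66.0 mg calcium for $0.80 (total $3.25, still need 60.0 mg).
Take 2.308 servings of oats: +60.0 mg calcium for $1.27 (total $4.52, still need 0.0 mg).
Filling from the cheapest source first is optimal under one linear minimum: $4.52.

$4.52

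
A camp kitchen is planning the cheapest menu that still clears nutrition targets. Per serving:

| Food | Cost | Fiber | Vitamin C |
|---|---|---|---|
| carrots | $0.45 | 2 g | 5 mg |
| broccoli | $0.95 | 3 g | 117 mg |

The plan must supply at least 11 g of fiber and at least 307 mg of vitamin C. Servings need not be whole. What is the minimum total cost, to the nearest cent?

A basic optimal solution has at most two foods positive. Try each food alone and each pair with both targets met exactly.
carrots only: max(11/2, 307/5) = 61.4 servings → $27.63.
broccoli only: max(11/3, 307/117) = 3.667 servings → $3.48.
carrots + broccoli with both tight: 1.671 servings and 2.553 servings → $3.18.
Cheapest feasible corner: $3.18.

$3.18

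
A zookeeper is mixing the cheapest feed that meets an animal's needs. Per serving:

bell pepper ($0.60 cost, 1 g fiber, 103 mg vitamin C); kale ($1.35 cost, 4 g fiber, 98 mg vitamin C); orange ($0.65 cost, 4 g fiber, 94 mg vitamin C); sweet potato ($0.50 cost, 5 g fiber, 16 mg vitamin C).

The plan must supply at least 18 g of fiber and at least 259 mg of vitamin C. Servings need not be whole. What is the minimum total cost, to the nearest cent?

$2.42

Compare the cost at each extreme point of the feasible region.
bell pepper only: max(18/1, 259/103) = 18 servings → $10.80.
kale only: max(18/4, 259/98) = 4.5 servings → $6.08.
orange only: max(18/4, 259/94) = 4.5 servings → $2.92.
sweet potato only: max(18/5, 259/16) = 16.19 servings → $8.09.
bell pepper + kale: intersection lies outside the first quadrant.
bell pepper + orange with both targets exact would need a negative amount; discard.
bell pepper + sweet potato with both tight: 2.018 servings and 3.196 servings → $2.81.
kale + orange with both targets exact would need a negative amount; discard.
kale + sweet potato with both tight: 2.364 servings and 1.709 servings → $4.05.
orange + sweet potato with both tight: 2.48 servings and 1.616 servings → $2.42.
Cheapest feasible corner: $2.42.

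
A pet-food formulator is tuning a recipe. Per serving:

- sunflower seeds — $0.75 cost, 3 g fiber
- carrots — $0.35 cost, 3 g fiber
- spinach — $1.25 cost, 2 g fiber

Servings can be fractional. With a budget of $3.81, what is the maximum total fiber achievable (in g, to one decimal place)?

Fiber per dollar: carrots 8.571, sunflower seeds 4, spinach 1.6.
With no serving limits, spend the whole cost allowance on carrots: $3.81 / $0.35 × 3 g = 32.7 g.

32.7 g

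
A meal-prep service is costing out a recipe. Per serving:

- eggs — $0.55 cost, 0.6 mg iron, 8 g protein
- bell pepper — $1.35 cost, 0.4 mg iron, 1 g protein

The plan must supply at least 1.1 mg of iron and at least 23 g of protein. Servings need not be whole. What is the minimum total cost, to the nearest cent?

$1.58

At the optimum either one food covers both requirements or two foods hit both targets exactly; no other combination can be cheaper.
eggs only: max(1.1/0.6, 23/8) = 2.875 servings → $1.58.
bell pepper only: max(1.1/0.4, 23/1) = 23 servings → $31.05.
eggs + bell pepper: the both-tight solution has a negative serving — not a feasible corner.
Cheapest feasible corner: $1.58.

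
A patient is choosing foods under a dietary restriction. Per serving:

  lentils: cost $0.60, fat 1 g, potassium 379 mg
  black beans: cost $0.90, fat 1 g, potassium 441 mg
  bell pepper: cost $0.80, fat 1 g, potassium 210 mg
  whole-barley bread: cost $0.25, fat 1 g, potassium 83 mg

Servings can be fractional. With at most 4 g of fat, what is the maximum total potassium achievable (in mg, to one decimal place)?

1764.0 mg

Potassium per g fat: black beans 441, lentils 379, bell pepper 210, whole-barley bread 83.
With no serving limits, spend the whole fat allowance on black beans: 4 g / 1 g × 441 mg = 1764.0 mg.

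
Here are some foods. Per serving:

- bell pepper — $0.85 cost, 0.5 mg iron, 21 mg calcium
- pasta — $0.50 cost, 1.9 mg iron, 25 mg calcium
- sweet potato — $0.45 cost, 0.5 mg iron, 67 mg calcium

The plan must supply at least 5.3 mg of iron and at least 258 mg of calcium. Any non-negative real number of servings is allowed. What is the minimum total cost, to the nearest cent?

With two linear requirements the optimum uses one or two foods; enumerate the corners.
bell pepper only: max(5.3/0.5, 258/21) = 12.29 servings → $10.44.
pasta only: max(5.3/1.9, 258/25) = 10.32 servings → $5.16.
sweet potato only: max(5.3/0.5, 258/67) = 10.6 servings → $4.77.
bell pepper + pasta with both targets exact would need a negative amount; discard.
bell pepper + sweet potato with both tight: 9.83 servings and 0.7696 servings → $8.70.
pasta + sweet potato with both tight: 1.97 servings and 3.116 servings → $2.39.
Cheapest feasible corner: $2.39.

$2.39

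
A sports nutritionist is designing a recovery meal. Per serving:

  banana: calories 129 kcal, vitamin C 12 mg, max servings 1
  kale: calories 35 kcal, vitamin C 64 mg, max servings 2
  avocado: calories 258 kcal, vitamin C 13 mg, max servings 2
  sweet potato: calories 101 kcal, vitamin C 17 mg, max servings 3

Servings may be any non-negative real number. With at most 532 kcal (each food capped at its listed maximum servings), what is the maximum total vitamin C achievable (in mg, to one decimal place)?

192.5 mg

Vitamin C per kcal: kale 1.829, sweet potato 0.1683, banana 0.09302, avocado 0.05039.
Take 2 servings of kale: uses 70 kcal, +128.0 mg vitamin C (running total 128.0 mg).
Take 3 servings of sweet potato: uses 303 kcal, +51.0 mg vitamin C (running total 179.0 mg).
Take 1 serving of banana: uses 129 kcal, +12.0 mg vitamin C (running total 191.0 mg).
Take 0.1163 servings of avocado: uses 30 kcal, +1.5 mg vitamin C (running total 192.5 mg).
Filling greedily by vitamin C-per-kcal is optimal for one linear limit, giving 192.5 mg.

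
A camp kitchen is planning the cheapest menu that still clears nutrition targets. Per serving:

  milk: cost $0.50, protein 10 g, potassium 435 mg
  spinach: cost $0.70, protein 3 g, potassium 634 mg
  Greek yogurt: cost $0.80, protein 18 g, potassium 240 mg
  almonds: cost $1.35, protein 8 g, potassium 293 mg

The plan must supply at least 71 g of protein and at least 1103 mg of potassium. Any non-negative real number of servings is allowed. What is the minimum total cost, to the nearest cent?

A basic optimal solution has at most two foods positive. Try each food alone and each pair with both targets met exactly.
milk only: max(71/10, 1103/435) = 7.1 servings → $3.55.
spinach only: max(71/3, 1103/634) = 23.67 servings → $16.57.
Greek yogurt only: max(71/18, 1103/240) = 4.596 servings → $3.68.
almonds only: max(71/8, 1103/293) = 8.875 servings → $11.98.
milk + spinach: intersection lies outside the first quadrant.
milk + Greek yogurt with both tight: 0.5182 servings and 3.657 servings → $3.18.
milk + almonds: the both-tight solution has a negative serving — not a feasible corner.
spinach + Greek yogurt with both tight: 0.2632 servings and 3.901 servings → $3.30.
spinach + almonds with both targets exact would need a negative amount; discard.
Greek yogurt + almonds with both tight: 3.572 servings and 0.839 servings → $3.99.
So the least-cost plan costs $3.18.

$3.18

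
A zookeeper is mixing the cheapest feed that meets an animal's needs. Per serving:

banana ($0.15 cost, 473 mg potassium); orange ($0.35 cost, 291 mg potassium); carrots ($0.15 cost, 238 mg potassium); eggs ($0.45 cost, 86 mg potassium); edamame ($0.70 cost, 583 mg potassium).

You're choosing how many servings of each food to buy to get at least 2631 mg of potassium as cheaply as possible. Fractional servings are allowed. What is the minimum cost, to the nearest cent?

$0.83

Cost per mg of potassium: banana $0.0003, carrots $0.0006, edamame $0.0012, orange $0.0012, eggs $0.0052.
With no serving limits, use only banana: 2631 mg / 473 mg = 5.562 servings × $0.15 = $0.83.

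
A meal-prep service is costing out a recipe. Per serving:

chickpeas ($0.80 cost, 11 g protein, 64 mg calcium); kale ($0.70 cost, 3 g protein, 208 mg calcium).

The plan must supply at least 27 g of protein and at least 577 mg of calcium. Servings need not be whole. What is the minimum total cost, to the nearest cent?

Minimising a linear cost over {protein ≥ 27, calcium ≥ 577, servings ≥ 0} — the optimum is at a vertex, using one or two foods.
chickpeas only: max(27/11, 577/64) = 9.016 servings → $7.21.
kale only: max(27/3, 577/208) = 9 servings → $6.30.
chickpeas + kale with both tight: 1.854 servings and 2.204 servings → $3.03.
Cheapest feasible corner: $3.03.

$3.03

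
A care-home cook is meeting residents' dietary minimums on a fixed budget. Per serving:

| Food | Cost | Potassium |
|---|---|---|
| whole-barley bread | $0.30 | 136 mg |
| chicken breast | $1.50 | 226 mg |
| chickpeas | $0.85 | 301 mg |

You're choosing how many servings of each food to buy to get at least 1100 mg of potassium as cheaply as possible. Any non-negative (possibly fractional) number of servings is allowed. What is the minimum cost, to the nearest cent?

$2.43

Cost per mg of potassium: whole-barley bread $0.0022, chickpeas $0.0028, chicken breast $0.0066.
With no serving limits, use only whole-barley bread: 1100 mg / 136 mg = 8.088 servings × $0.30 = $2.43.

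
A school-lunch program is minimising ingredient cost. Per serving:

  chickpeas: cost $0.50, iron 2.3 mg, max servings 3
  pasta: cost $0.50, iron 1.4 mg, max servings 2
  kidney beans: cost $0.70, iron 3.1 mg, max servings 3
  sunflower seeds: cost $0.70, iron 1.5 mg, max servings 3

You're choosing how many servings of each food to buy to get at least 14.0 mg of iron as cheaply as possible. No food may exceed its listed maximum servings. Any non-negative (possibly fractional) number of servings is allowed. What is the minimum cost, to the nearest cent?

$3.10

Cost per mg of iron: chickpeas $0.2174, kidney beans $0.2258, pasta $0.3571, sunflower seeds $0.4667.
Take 3 servings of chickpeas: +6.9 mg iron for $1.50 (total $1.50, still need 7.1 mg).
Take 2.29 servings of kidney beans: +7.1 mg iron for $1.60 (total $3.10, still need 0.0 mg).
Filling from the cheapest source first is optimal under one linear minimum: $3.10.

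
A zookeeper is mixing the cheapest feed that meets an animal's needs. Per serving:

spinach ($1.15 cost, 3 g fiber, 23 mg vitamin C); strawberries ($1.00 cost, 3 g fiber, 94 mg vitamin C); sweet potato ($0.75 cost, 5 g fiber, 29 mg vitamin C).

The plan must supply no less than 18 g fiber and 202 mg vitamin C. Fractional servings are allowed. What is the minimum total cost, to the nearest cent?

A basic optimal solution has at most two foods positive. Try each food alone and each pair with both targets met exactly.
spinach only: max(18/3, 202/23) = 8.783 servings → $10.10.
strawberries only: max(18/3, 202/94) = 6 servings → $6.00.
sweet potato only: max(18/5, 202/29) = 6.966 servings → $5.22.
spinach + strawberries with both tight: 5.099 servings and 0.9014 servings → $6.76.
spinach + sweet potato: intersection lies outside the first quadrant.
strawberries + sweet potato with both tight: 1.274 servings and 2.836 servings → $3.40.
The minimum over all feasible corners is $3.40.

$3.40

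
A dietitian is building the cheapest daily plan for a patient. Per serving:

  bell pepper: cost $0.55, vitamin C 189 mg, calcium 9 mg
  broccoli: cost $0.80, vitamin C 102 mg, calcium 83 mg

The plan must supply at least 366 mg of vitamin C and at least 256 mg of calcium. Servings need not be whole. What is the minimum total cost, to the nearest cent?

An LP optimum is at a vertex; with two nutrient constraints at most two foods are used. Check each candidate.
bell pepper only: max(366/189, 256/9) = 28.44 servings → $15.64.
broccoli only: max(366/102, 256/83) = 3.588 servings → $2.87.
bell pepper + broccoli with both tight: 0.2888 servings and 3.053 servings → $2.60.
Cheapest feasible corner: $2.60.

$2.60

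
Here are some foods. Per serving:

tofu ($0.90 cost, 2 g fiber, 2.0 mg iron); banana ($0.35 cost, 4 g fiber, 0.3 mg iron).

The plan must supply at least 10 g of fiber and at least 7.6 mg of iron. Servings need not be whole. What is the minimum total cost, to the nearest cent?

$3.56

With two linear requirements the optimum uses one or two foods; enumerate the corners.
tofu only: max(10/2, 7.6/2.0) = 5 servings → $4.50.
banana only: max(10/4, 7.6/0.3) = 25.33 servings → $8.87.
tofu + banana with both tight: 3.703 servings and 0.6486 servings → $3.56.
Cheapest feasible corner: $3.56.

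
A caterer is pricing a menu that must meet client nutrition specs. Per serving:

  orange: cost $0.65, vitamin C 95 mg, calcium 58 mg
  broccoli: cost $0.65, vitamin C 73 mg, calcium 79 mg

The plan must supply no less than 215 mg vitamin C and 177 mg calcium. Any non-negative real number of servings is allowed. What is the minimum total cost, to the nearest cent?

With two linear requirements the optimum uses one or two foods; enumerate the corners.
orange only: max(215/95, 177/58) = 3.052 servings → $1.98.
broccoli only: max(215/73, 177/79) = 2.945 servings → $1.91.
orange + broccoli with both tight: 1.242 servings and 1.328 servings → $1.67.
The minimum over all feasible corners is $1.67.

$1.67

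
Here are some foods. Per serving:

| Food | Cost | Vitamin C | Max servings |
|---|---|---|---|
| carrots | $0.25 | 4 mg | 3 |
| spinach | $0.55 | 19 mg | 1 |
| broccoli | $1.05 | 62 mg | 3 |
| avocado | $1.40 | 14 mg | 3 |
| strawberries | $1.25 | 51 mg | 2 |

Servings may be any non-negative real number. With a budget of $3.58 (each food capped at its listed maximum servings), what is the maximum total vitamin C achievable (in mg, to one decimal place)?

203.5 mg

Vitamin C per dollar: broccoli 59.05, strawberries 40.8, spinach 34.55, carrots 16, avocado 10.
Take 3 servings of broccoli: spends $3.15, +186.0 mg vitamin C (running total 186.0 mg).
Take 0.344 servings of strawberries: spends $0.43, +17.5 mg vitamin C (running total 203.5 mg).
Filling greedily by vitamin C-per-dollar is optimal for one linear limit, giving 203.5 mg.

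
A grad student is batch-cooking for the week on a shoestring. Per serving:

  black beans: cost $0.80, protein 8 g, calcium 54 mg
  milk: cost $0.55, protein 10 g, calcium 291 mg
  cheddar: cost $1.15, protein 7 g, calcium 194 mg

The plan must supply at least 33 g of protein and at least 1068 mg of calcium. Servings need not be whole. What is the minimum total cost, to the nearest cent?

Minimising a linear cost over {protein ≥ 33, calcium ≥ 1068, servings ≥ 0} — the optimum is at a vertex, using one or two foods.
black beans only: max(33/8, 1068/54) = 19.78 servings → $15.82.
milk only: max(33/10, 1068/291) = 3.67 servings → $2.02.
cheddar only: max(33/7, 1068/194) = 5.505 servings → $6.33.
black beans + milk with both targets exact would need a negative amount; discard.
black beans + cheddar: intersection lies outside the first quadrant.
milk + cheddar with both targets exact would need a negative amount; discard.
Cheapest feasible corner: $2.02.

$2.02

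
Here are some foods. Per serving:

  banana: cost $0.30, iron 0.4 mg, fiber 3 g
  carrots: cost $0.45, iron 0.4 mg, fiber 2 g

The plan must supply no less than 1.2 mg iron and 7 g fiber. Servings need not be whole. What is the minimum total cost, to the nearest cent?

This is a tiny linear program; its minimum lies at a vertex of the feasible set. List the vertices and price them.
banana only: max(1.2/0.4, 7/3) = 3 servings → $0.90.
carrots only: max(1.2/0.4, 7/2) = 3.5 servings → $1.57.
banana + carrots with both tight: 1 serving and 2 servings → $1.20.
So the least-cost plan costs $0.90.

$0.90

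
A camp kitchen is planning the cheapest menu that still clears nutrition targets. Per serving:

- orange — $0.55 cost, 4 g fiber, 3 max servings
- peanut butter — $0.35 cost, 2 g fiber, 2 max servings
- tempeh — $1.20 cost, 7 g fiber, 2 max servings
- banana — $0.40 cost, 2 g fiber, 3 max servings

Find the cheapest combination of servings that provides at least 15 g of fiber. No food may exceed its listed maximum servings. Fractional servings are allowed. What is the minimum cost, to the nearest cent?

Cost per g of fiber: orange $0.1375, tempeh $0.1714, peanut butter $0.1750, banana $0.2000.
Take 3 servings of orange: +12.0 g fiber for $1.65 (total $1.65, still need 3.0 g).
Take 0.4286 servings of tempeh: +3.0 g fiber for $0.51 (total $2.16, still need 0.0 g).
Greedy by cheapest-per-g is optimal for a single linear constraint, so the minimum cost is $2.16.

$2.16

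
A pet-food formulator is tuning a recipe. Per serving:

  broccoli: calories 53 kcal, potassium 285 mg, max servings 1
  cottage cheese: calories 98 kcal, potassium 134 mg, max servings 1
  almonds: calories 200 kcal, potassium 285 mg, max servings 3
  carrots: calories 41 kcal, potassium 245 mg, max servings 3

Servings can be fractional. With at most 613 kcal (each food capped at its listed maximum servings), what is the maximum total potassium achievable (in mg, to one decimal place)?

Potassium per kcal: carrots 5.976, broccoli 5.377, almonds 1.425, cottage cheese 1.367.
Take 3 servings of carrots: uses 123 kcal, +735.0 mg potassium (running total 735.0 mg).
Take 1 serving of broccoli: uses 53 kcal, +285.0 mg potassium (running total 1020.0 mg).
Take 2.185 servings of almonds: uses 437 kcal, +622.7 mg potassium (running total 1642.7 mg).
Greedy by best ratio exhausts the calories allowance optimally: 1642.7 mg.

1642.7 mg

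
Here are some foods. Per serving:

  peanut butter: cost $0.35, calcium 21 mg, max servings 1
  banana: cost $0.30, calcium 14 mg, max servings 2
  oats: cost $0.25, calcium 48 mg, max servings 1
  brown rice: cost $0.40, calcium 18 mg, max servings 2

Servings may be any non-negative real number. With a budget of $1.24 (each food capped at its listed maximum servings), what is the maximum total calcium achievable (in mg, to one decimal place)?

Calcium per dollar: oats 192, peanut butter 60, banana 46.67, brown rice 45.
Take 1 serving of oats: spends $0.25, +48.0 mg calcium (running total 48.0 mg).
Take 1 serving of peanut butter: spends $0.35, +21.0 mg calcium (running total 69.0 mg).
Take 2 servings of banana: spends $0.60, +28.0 mg calcium (running total 97.0 mg).
Take 0.1 servings of brown rice: spends $0.04, +1.8 mg calcium (running total 98.8 mg).
Filling greedily by calcium-per-dollar is optimal for one linear limit, giving 98.8 mg.

98.8 mg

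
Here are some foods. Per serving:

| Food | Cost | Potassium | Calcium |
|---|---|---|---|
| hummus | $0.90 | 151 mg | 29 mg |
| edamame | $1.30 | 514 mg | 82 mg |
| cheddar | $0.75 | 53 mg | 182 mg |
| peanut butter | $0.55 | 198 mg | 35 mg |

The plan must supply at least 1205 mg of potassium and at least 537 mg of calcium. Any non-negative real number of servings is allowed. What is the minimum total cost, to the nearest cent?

$4.27

Check every corner: each single food scaled to meet both minima, and each pair solved so both constraints bind.
hummus only: max(1205/151, 537/29) = 18.52 servings → $16.67.
edamame only: max(1205/514, 537/82) = 6.549 servings → $8.51.
cheddar only: max(1205/53, 537/182) = 22.74 servings → $17.05.
peanut butter only: max(1205/198, 537/35) = 15.34 servings → $8.44.
hummus + edamame: intersection lies outside the first quadrant.
hummus + cheddar with both tight: 7.356 servings and 1.778 servings → $7.95.
hummus + peanut butter with both targets exact would need a negative amount; discard.
edamame + cheddar with both tight: 2.14 servings and 1.987 servings → $4.27.
edamame + peanut butter with both targets exact would need a negative amount; discard.
cheddar + peanut butter with both tight: 1.877 servings and 5.583 servings → $4.48.
The minimum over all feasible corners is $4.27.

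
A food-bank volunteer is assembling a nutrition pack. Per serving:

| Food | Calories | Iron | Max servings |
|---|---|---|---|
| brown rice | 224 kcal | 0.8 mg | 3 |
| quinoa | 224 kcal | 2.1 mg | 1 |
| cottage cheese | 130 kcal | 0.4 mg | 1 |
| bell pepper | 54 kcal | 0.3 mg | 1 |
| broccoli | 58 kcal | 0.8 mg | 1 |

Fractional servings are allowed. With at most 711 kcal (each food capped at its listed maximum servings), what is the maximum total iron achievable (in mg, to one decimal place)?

4.5 mg

Iron per kcal: broccoli 0.01379, quinoa 0.009375, bell pepper 0.005556, brown rice 0.003571, cottage cheese 0.003077.
Take 1 serving of broccoli: uses 58 kcal, +0.8 mg iron (running total 0.8 mg).
Take 1 serving of quinoa: uses 224 kcal, +2.1 mg iron (running total 2.9 mg).
Take 1 serving of bell pepper: uses 54 kcal, +0.3 mg iron (running total 3.2 mg).
Take 1.674 servings of brown rice: uses 375 kcal, +1.3 mg iron (running total 4.5 mg).
Greedy by best ratio exhausts the calories allowance optimally: 4.5 mg.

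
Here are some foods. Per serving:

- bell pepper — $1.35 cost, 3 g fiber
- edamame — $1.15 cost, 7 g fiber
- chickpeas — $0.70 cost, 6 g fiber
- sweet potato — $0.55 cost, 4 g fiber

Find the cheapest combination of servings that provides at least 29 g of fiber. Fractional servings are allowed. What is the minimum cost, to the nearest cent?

$3.38

Cost per g of fiber: chickpeas $0.1167, sweet potato $0.1375, edamame $0.1643, bell pepper $0.4500.
With no serving limits, use only chickpeas: 29 g / 6 g = 4.833 servings × $0.70 = $3.38.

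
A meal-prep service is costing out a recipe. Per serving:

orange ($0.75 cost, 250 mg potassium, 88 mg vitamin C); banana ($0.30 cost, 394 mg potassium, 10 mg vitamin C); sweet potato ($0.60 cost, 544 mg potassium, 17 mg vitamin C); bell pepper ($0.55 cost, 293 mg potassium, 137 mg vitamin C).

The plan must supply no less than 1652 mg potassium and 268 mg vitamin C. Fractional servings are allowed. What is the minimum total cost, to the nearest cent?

The cheapest plan sits at a corner of the feasible region — with two constraints it uses at most two foods.
orange only: max(1652/250, 268/88) = 6.608 servings → $4.96.
banana only: max(1652/394, 268/10) = 26.8 servings → $8.04.
sweet potato only: max(1652/544, 268/17) = 15.76 servings → $9.46.
bell pepper only: max(1652/293, 268/137) = 5.638 servings → $3.10.
orange + banana with both tight: 2.769 servings and 2.436 servings → $2.81.
orange + sweet potato with both tight: 2.698 servings and 1.797 servings → $3.10.
orange + bell pepper with both targets exact would need a negative amount; discard.
banana + sweet potato: intersection lies outside the first quadrant.
banana + bell pepper with both tight: 2.895 servings and 1.745 servings → $1.83.
sweet potato + bell pepper with both tight: 2.125 servings and 1.692 servings → $2.21.
So the least-cost plan costs $1.83.

$1.83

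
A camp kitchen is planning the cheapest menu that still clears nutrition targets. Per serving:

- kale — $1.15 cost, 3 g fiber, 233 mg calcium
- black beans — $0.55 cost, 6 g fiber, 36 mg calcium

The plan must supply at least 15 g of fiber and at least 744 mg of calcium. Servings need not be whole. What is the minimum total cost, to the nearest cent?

$4.04

Compare the cost at each extreme point of the feasible region.
kale only: max(15/3, 744/233) = 5 servings → $5.75.
black beans only: max(15/6, 744/36) = 20.67 servings → $11.37.
kale + black beans with both tight: 3.042 servings and 0.9791 servings → $4.04.
Cheapest feasible corner: $4.04.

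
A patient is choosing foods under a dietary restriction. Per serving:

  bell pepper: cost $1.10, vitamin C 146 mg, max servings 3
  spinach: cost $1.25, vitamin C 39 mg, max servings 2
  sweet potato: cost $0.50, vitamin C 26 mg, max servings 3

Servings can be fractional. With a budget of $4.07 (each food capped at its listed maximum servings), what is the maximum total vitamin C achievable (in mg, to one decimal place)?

Vitamin C per dollar: bell pepper 132.7, sweet potato 52, spinach 31.2.
Take 3 servings of bell pepper: spends $3.30, +438.0 mg vitamin C (running total 438.0 mg).
Take 1.54 servings of sweet potato: spends $0.77, +40.0 mg vitamin C (running total 478.0 mg).
Filling greedily by vitamin C-per-dollar is optimal for one linear limit, giving 478.0 mg.

478.0 mg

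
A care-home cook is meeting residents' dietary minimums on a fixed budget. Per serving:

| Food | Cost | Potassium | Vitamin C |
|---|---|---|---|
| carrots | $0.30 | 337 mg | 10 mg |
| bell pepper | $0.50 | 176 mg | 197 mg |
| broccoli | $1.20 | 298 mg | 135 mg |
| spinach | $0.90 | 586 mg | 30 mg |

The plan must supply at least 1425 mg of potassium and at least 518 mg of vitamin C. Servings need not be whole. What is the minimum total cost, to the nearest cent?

Minimising a linear cost over {potassium ≥ 1425, vitamin C ≥ 518, servings ≥ 0} — the optimum is at a vertex, using one or two foods.
carrots only: max(1425/337, 518/10) = 51.8 servings → $15.54.
bell pepper only: max(1425/176, 518/197) = 8.097 servings → $4.05.
broccoli only: max(1425/298, 518/135) = 4.782 servings → $5.74.
spinach only: max(1425/586, 518/30) = 17.27 servings → $15.54.
carrots + bell pepper with both tight: 2.933 servings and 2.481 servings → $2.12.
carrots + broccoli with both tight: 0.8941 servings and 3.771 servings → $4.79.
carrots + spinach: intersection lies outside the first quadrant.
bell pepper + broccoli: intersection lies outside the first quadrant.
bell pepper + spinach with both tight: 2.367 servings and 1.721 servings → $2.73.
broccoli + spinach with both tight: 3.717 servings and 0.5417 servings → $4.95.
So the least-cost plan costs $2.12.

$2.12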